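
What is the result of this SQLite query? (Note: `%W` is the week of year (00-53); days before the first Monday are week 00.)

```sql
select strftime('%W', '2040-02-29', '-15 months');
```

First apply '-15 months': 2040-02-29 → 2038-11-29.
2038-11-29 is a Monday. SQLite's %W counts Mondays since the year started; the result is 48.

48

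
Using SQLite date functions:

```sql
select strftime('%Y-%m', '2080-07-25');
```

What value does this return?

2080-07

`%Y-%m` extracts the year-month: 2080-07.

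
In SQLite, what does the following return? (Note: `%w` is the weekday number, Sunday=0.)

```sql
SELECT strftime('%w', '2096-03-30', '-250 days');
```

0

First apply '-250 days': 2096-03-30 → 2095-07-24.
2095-07-24 is a Sunday; with Sunday=0 that is 0.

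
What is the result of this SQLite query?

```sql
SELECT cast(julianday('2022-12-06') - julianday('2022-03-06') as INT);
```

25 days remain in March 2022 after the 6th (31 − 6).
Full months from April 2022 through November 2022 contribute their day counts.
Then 6 days into December 2022.
Total: 25 + 30 + 31 + 30 + 31 + 31 + 30 + 31 + 30 + 6 = 275.

275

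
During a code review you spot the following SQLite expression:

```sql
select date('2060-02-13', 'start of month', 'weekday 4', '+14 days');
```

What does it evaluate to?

`start of month` rewinds 2060-02-13 to 2060-02-01.
`weekday 4` advances to the next Thursday; 2060-02-01 is a Sunday, so it moves forward to 2060-02-05.
Advancing 14 more days within February lands on 2060-02-19.

2060-02-19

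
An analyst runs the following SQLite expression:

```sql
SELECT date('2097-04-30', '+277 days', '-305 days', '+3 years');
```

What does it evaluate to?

2100-04-02

Applying '+277 days' to 2097-04-30: counting 277 days forward gives 2098-02-01.
Applying '-305 days' to 2098-02-01: counting 305 days back gives 2097-04-02.
Adding +3 years to 2097-04-02 gives 2100-04-02.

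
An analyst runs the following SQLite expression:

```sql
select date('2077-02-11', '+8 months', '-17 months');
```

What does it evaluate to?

2076-05-11

Adding +8 months to 2077-02-11 gives 2077-10-11.
Adding -17 months to 2077-10-11 gives 2076-05-11.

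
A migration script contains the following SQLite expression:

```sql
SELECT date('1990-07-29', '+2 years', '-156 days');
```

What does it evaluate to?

Adding +2 years to 1990-07-29 gives 1992-07-29.
Applying '-156 days' to 1992-07-29: counting 156 days back gives 1992-02-24.

1992-02-24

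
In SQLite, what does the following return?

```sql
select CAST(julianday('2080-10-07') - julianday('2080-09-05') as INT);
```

32

25 days remain in September 2080 after the 5th (30 − 5).
Then 7 days into October 2080.
Total: 25 + 7 = 32.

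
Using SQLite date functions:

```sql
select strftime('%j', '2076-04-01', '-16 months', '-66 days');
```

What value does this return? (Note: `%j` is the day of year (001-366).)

First apply '-16 months', '-66 days': 2076-04-01 → 2074-09-26.
Day-of-year for 2074-09-26: days since 2074-01-01 inclusive = 269, zero-padded to 269.

269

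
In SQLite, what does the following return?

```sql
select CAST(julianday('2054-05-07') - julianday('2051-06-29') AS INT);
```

1 day remains in June 2051 after the 29th (30 − 29).
Full months from July 2051 through April 2054 contribute their day counts.
Then 7 days into May 2054.
Total: 1 + 31 + 31 + 30 + 31 + 30 + 31 + 31 + 29 + 31 + 30 + 31 + 30 + 31 + 31 + 30 + 31 + 30 + 31 + 31 + 28 + 31 + 30 + 31 + 30 + 31 + 31 + 30 + 31 + 30 + 31 + 31 + 28 + 31 + 30 + 7 = 1043.

1043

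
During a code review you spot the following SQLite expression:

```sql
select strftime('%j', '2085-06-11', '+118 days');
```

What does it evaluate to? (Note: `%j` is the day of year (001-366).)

280

First apply '+118 days': 2085-06-11 → 2085-10-07.
Day-of-year for 2085-10-07: days since 2085-01-01 inclusive = 280, zero-padded to 280.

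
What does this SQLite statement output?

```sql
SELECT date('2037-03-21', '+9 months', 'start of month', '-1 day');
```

2037-11-30

Adding +9 months to 2037-03-21 gives 2037-12-21.
`start of month` rewinds 2037-12-21 to 2037-12-01.
Going back 1 day from 2037-12-01 reaches 2037-11-30 (last day of November, 30 days).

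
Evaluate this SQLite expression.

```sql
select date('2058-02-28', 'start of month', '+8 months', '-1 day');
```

2058-09-30

`start of month` rewinds 2058-02-28 to 2058-02-01.
Adding +8 months to 2058-02-01 gives 2058-10-01.
Going back 1 day from 2058-10-01 reaches 2058-09-30 (last day of September, 30 days).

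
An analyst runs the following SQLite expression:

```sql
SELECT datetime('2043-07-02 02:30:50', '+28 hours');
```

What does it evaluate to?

+28 hours from 2043-07-02 02:30:50 is 2043-07-03 06:30:50 (crosses midnight).

2043-07-03 06:30:50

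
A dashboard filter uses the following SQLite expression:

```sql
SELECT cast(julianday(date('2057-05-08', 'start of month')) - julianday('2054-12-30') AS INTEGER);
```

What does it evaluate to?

853

`start of month` rewinds 2057-05-08 to 2057-05-01.
1 day remains in December 2054 after the 30th (31 − 30).
Full months from January 2055 through April 2057 contribute their day counts.
Then 1 day into May 2057.
Total: 1 + 31 + 28 + 31 + 30 + 31 + 30 + 31 + 31 + 30 + 31 + 30 + 31 + 31 + 29 + 31 + 30 + 31 + 30 + 31 + 31 + 30 + 31 + 30 + 31 + 31 + 28 + 31 + 30 + 1 = 853.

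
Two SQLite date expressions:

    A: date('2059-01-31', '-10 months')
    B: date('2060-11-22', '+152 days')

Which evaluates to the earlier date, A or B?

A

A = 2058-03-31.
B = 2061-04-23.
A is earlier.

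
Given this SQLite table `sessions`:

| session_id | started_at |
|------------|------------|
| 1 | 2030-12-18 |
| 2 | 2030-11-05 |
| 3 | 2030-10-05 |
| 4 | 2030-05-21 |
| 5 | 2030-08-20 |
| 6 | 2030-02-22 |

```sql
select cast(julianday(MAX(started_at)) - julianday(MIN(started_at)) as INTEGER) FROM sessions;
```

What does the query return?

MIN = 2030-02-22, MAX = 2030-12-18.
6 days remain in February 2030 after the 22nd (28 − 22).
Full months from March 2030 through November 2030 contribute their day counts.
Then 18 days into December 2030.
Total: 6 + 31 + 30 + 31 + 30 + 31 + 31 + 30 + 31 + 30 + 18 = 299.

299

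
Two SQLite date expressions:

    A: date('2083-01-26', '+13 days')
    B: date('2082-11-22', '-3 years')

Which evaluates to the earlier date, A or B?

B

A = 2083-02-08.
B = 2079-11-22.
B is earlier.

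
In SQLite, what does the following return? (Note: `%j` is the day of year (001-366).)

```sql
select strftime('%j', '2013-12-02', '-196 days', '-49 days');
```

First apply '-196 days', '-49 days': 2013-12-02 → 2013-04-01.
Day-of-year for 2013-04-01: days since 2013-01-01 inclusive = 91, zero-padded to 091.

091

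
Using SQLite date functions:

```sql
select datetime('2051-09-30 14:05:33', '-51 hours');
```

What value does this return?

-51 hours from 2051-09-30 14:05:33 is 2051-09-28 11:05:33 (crosses midnight).

2051-09-28 11:05:33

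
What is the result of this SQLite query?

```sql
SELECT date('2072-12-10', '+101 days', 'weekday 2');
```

2073-03-21

Applying '+101 days' to 2072-12-10: counting 101 days forward gives 2073-03-21.
`weekday 2` advances to the next Tuesday; 2073-03-21 is already a Tuesday, so it stays at 2073-03-21.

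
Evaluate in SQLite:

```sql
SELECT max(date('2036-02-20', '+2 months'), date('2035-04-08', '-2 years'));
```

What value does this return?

2036-04-20

date('2036-02-20', '+2 months') → 2036-04-20.
date('2035-04-08', '-2 years') → 2033-04-08.
Later of the two is 2036-04-20.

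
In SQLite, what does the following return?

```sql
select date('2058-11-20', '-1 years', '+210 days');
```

2058-06-18

Adding -1 year to 2058-11-20 gives 2057-11-20.
Applying '+210 days' to 2057-11-20: counting 210 days forward gives 2058-06-18.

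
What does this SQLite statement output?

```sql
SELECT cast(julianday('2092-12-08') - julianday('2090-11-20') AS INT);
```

749

10 days remain in November 2090 after the 20th (30 − 20).
Full months from December 2090 through November 2092 contribute their day counts.
Then 8 days into December 2092.
Total: 10 + 31 + 31 + 28 + 31 + 30 + 31 + 30 + 31 + 31 + 30 + 31 + 30 + 31 + 31 + 29 + 31 + 30 + 31 + 30 + 31 + 31 + 30 + 31 + 30 + 8 = 749.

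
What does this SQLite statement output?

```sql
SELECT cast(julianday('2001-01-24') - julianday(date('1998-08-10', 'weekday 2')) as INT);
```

`weekday 2` advances to the next Tuesday; 1998-08-10 is a Monday, so it moves forward to 1998-08-11.
20 days remain in August 1998 after the 11th (31 − 11).
Full months from September 1998 through December 2000 contribute their day counts.
Then 24 days into January 2001.
Total: 20 + 30 + 31 + 30 + 31 + 31 + 28 + 31 + 30 + 31 + 30 + 31 + 31 + 30 + 31 + 30 + 31 + 31 + 29 + 31 + 30 + 31 + 30 + 31 + 31 + 30 + 31 + 30 + 31 + 24 = 897.

897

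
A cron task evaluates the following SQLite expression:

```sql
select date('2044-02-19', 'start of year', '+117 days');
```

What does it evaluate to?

`start of year` rewinds 2044-02-19 to 2044-01-01.
Applying '+117 days' to 2044-01-01: counting 117 days forward gives 2044-04-27.

2044-04-27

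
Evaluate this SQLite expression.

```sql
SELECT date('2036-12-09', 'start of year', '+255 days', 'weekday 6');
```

`start of year` rewinds 2036-12-09 to 2036-01-01.
Applying '+255 days' to 2036-01-01: counting 255 days forward gives 2036-09-12.
`weekday 6` advances to the next Saturday; 2036-09-12 is a Friday, so it moves forward to 2036-09-13.

2036-09-13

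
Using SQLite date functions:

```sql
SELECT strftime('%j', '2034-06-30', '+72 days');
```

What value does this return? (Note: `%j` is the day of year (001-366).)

First apply '+72 days': 2034-06-30 → 2034-09-10.
Day-of-year for 2034-09-10: days since 2034-01-01 inclusive = 253, zero-padded to 253.

253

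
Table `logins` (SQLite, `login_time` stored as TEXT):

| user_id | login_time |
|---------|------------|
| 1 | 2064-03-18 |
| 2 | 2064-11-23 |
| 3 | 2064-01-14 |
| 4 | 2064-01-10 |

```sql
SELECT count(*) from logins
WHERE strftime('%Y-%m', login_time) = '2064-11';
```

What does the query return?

Rows with year-month 2064-11: 2064-11-23 → 1.

1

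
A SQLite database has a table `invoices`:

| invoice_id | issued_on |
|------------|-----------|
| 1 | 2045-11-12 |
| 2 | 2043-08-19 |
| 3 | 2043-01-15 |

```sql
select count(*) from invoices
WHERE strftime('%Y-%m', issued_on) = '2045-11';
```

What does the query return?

1

Rows with year-month 2045-11: 2045-11-12 → 1.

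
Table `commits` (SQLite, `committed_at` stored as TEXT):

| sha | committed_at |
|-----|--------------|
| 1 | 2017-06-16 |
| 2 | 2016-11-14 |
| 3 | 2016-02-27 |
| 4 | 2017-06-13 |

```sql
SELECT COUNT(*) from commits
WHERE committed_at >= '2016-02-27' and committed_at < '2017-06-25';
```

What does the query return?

Rows in [2016-02-27, 2017-06-25): 2017-06-16, 2016-11-14, 2016-02-27, 2017-06-13 → 4 rows.

4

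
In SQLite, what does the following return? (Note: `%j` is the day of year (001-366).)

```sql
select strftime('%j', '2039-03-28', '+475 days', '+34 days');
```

231

First apply '+475 days', '+34 days': 2039-03-28 → 2040-08-18.
Day-of-year for 2040-08-18: days since 2040-01-01 inclusive = 231, zero-padded to 231.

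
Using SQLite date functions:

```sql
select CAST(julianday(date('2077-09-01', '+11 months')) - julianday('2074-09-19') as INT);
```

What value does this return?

1412

Adding +11 months to 2077-09-01 gives 2078-08-01.
11 days remain in September 2074 after the 19th (30 − 19).
Full months from October 2074 through July 2078 contribute their day counts.
Then 1 day into August 2078.
Total: 11 + 31 + 30 + 31 + 31 + 28 + 31 + 30 + 31 + 30 + 31 + 31 + 30 + 31 + 30 + 31 + 31 + 29 + 31 + 30 + 31 + 30 + 31 + 31 + 30 + 31 + 30 + 31 + 31 + 28 + 31 + 30 + 31 + 30 + 31 + 31 + 30 + 31 + 30 + 31 + 31 + 28 + 31 + 30 + 31 + 30 + 31 + 1 = 1412.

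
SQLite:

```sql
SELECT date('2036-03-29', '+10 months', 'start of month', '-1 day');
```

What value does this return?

2036-12-31

Adding +10 months to 2036-03-29 gives 2037-01-29.
`start of month` rewinds 2037-01-29 to 2037-01-01.
Going back 1 day from 2037-01-01 reaches 2036-12-31 (last day of December, 31 days).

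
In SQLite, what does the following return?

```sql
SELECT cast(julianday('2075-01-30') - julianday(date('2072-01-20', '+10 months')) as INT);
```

Adding +10 months to 2072-01-20 gives 2072-11-20.
10 days remain in November 2072 after the 20th (30 − 20).
Full months from December 2072 through December 2074 contribute their day counts.
Then 30 days into January 2075.
Total: 10 + 31 + 31 + 28 + 31 + 30 + 31 + 30 + 31 + 31 + 30 + 31 + 30 + 31 + 31 + 28 + 31 + 30 + 31 + 30 + 31 + 31 + 30 + 31 + 30 + 31 + 30 = 801.

801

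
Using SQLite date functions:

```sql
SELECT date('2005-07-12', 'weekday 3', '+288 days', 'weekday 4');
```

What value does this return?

`weekday 3` advances to the next Wednesday; 2005-07-12 is a Tuesday, so it moves forward to 2005-07-13.
Applying '+288 days' to 2005-07-13: counting 288 days forward gives 2006-04-27.
`weekday 4` advances to the next Thursday; 2006-04-27 is already a Thursday, so it stays at 2006-04-27.

2006-04-27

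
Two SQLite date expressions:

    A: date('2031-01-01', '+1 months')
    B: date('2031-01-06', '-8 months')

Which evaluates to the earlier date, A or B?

B

A = 2031-02-01.
B = 2030-05-06.
B is earlier.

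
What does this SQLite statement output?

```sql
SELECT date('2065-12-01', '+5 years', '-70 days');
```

2070-09-22

Adding +5 years to 2065-12-01 gives 2070-12-01.
Applying '-70 days' to 2070-12-01: counting 70 days back gives 2070-09-22.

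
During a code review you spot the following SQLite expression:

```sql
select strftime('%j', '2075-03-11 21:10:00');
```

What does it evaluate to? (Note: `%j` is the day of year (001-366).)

Day-of-year for 2075-03-11: days since 2075-01-01 inclusive = 70, zero-padded to 070.

070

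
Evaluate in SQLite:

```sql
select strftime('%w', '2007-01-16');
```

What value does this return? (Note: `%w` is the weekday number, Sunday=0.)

2007-01-16 is a Tuesday; with Sunday=0 that is 2.

2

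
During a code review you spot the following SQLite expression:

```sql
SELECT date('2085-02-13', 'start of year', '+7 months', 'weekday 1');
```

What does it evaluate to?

2085-08-06

`start of year` rewinds 2085-02-13 to 2085-01-01.
Adding +7 months to 2085-01-01 gives 2085-08-01.
`weekday 1` advances to the next Monday; 2085-08-01 is a Wednesday, so it moves forward to 2085-08-06.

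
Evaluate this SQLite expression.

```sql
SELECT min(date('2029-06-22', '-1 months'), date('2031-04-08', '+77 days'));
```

date('2029-06-22', '-1 months') → 2029-05-22.
date('2031-04-08', '+77 days') → 2031-06-24.
Earlier of the two is 2029-05-22.

2029-05-22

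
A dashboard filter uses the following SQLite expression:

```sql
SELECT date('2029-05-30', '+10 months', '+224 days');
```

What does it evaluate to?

Adding +10 months to 2029-05-30 gives 2030-03-30.
Applying '+224 days' to 2030-03-30: counting 224 days forward gives 2030-11-09.

2030-11-09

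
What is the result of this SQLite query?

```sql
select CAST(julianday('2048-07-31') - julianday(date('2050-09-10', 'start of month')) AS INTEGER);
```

-762

`start of month` rewinds 2050-09-10 to 2050-09-01.
0 days remain in July 2048 after the 31st (31 − 31).
Full months from August 2048 through August 2050 contribute their day counts.
Then 1 day into September 2050.
Total: 0 + 31 + 30 + 31 + 30 + 31 + 31 + 28 + 31 + 30 + 31 + 30 + 31 + 31 + 30 + 31 + 30 + 31 + 31 + 28 + 31 + 30 + 31 + 30 + 31 + 31 + 1 = 762.
The subtraction is earlier − later, so the result is −762 → -762.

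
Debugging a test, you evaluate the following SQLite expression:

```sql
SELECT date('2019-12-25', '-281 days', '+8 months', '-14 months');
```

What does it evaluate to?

2018-09-19

Applying '-281 days' to 2019-12-25: counting 281 days back gives 2019-03-19.
Adding +8 months to 2019-03-19 gives 2019-11-19.
Adding -14 months to 2019-11-19 gives 2018-09-19.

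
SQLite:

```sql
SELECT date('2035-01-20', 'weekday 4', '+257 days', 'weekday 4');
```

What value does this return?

`weekday 4` advances to the next Thursday; 2035-01-20 is a Saturday, so it moves forward to 2035-01-25.
Applying '+257 days' to 2035-01-25: counting 257 days forward gives 2035-10-09.
`weekday 4` advances to the next Thursday; 2035-10-09 is a Tuesday, so it moves forward to 2035-10-11.

2035-10-11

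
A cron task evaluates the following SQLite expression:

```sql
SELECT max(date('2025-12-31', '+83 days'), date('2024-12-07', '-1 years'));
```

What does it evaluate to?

2026-03-24

date('2025-12-31', '+83 days') → 2026-03-24.
date('2024-12-07', '-1 years') → 2023-12-07.
Later of the two is 2026-03-24.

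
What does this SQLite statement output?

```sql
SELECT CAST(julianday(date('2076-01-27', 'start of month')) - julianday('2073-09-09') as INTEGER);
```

`start of month` rewinds 2076-01-27 to 2076-01-01.
21 days remain in September 2073 after the 9th (30 − 9).
Full months from October 2073 through December 2075 contribute their day counts.
Then 1 day into January 2076.
Total: 21 + 31 + 30 + 31 + 31 + 28 + 31 + 30 + 31 + 30 + 31 + 31 + 30 + 31 + 30 + 31 + 31 + 28 + 31 + 30 + 31 + 30 + 31 + 31 + 30 + 31 + 30 + 31 + 1 = 844.

844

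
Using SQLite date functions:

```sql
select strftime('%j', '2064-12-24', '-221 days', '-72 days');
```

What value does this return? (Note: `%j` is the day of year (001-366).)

First apply '-221 days', '-72 days': 2064-12-24 → 2064-03-06.
Day-of-year for 2064-03-06: days since 2064-01-01 inclusive = 66, zero-padded to 066.

066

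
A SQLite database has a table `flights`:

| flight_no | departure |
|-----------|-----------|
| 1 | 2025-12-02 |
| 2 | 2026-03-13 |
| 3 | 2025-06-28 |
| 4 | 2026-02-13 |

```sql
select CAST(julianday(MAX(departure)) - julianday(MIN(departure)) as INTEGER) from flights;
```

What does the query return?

MIN = 2025-06-28, MAX = 2026-03-13.
2 days remain in June 2025 after the 28th (30 − 28).
Full months from July 2025 through February 2026 contribute their day counts.
Then 13 days into March 2026.
Total: 2 + 31 + 31 + 30 + 31 + 30 + 31 + 31 + 28 + 13 = 258.

258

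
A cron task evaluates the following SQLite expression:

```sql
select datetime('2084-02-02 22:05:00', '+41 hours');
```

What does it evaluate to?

2084-02-04 15:05:00

+41 hours from 2084-02-02 22:05:00 is 2084-02-04 15:05:00 (crosses midnight).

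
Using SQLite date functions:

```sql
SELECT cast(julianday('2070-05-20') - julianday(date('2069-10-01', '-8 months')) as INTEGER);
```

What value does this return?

473

Adding -8 months to 2069-10-01 gives 2069-02-01.
27 days remain in February 2069 after the 1st (28 − 1).
Full months from March 2069 through April 2070 contribute their day counts.
Then 20 days into May 2070.
Total: 27 + 31 + 30 + 31 + 30 + 31 + 31 + 30 + 31 + 30 + 31 + 31 + 28 + 31 + 30 + 20 = 473.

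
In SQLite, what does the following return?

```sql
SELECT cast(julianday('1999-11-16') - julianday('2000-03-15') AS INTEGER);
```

-120

14 days remain in November 1999 after the 16th (30 − 16).
December 1999: 31 days.
January 2000: 31 days.
February 2000: 29 days (leap year).
Then 15 days into March 2000.
Total: 14 + 31 + 31 + 29 + 15 = 120.
The subtraction is earlier − later, so the result is −120 → -120.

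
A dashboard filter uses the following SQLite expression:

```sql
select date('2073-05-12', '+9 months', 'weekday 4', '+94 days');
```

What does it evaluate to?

Adding +9 months to 2073-05-12 gives 2074-02-12.
`weekday 4` advances to the next Thursday; 2074-02-12 is a Monday, so it moves forward to 2074-02-15.
Applying '+94 days' to 2074-02-15: counting 94 days forward gives 2074-05-20.

2074-05-20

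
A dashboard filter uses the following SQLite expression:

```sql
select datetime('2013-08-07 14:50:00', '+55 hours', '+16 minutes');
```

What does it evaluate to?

2013-08-09 22:06:00

+55 hours from 2013-08-07 14:50:00 is 2013-08-09 21:50:00 (crosses midnight).
+16 minutes from 2013-08-09 21:50:00 is 2013-08-09 22:06:00.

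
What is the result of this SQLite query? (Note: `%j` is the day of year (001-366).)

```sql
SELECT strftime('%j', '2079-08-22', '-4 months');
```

112

First apply '-4 months': 2079-08-22 → 2079-04-22.
Day-of-year for 2079-04-22: days since 2079-01-01 inclusive = 112, zero-padded to 112.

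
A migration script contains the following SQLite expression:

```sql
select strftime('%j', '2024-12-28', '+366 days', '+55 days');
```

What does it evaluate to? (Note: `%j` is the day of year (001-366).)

053

First apply '+366 days', '+55 days': 2024-12-28 → 2026-02-22.
Day-of-year for 2026-02-22: days since 2026-01-01 inclusive = 53, zero-padded to 053.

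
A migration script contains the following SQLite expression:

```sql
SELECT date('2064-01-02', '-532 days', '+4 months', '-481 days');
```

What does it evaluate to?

Applying '-532 days' to 2064-01-02: counting 532 days back gives 2062-07-19.
Adding +4 months to 2062-07-19 gives 2062-11-19.
Applying '-481 days' to 2062-11-19: counting 481 days back gives 2061-07-26.

2061-07-26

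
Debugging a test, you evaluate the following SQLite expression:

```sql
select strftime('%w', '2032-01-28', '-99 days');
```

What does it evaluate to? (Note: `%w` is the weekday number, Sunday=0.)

First apply '-99 days': 2032-01-28 → 2031-10-21.
2031-10-21 is a Tuesday; with Sunday=0 that is 2.

2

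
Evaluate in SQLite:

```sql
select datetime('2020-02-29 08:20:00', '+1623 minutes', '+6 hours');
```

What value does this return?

2020-03-01 17:23:00

1623 minutes = 27h 3m; +1623 minutes from 2020-02-29 08:20:00 is 2020-03-01 11:23:00 (crosses midnight).
+6 hours from 2020-03-01 11:23:00 is 2020-03-01 17:23:00.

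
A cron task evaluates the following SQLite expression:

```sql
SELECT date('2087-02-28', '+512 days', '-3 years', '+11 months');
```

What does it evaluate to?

Applying '+512 days' to 2087-02-28: counting 512 days forward gives 2088-07-24.
Adding -3 years to 2088-07-24 gives 2085-07-24.
Adding +11 months to 2085-07-24 gives 2086-06-24.

2086-06-24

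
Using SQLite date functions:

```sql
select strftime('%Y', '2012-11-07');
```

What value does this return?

2012

`%Y` extracts the 4-digit year: 2012.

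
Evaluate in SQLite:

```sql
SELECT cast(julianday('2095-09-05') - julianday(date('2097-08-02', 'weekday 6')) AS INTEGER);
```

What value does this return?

-698

`weekday 6` advances to the next Saturday; 2097-08-02 is a Friday, so it moves forward to 2097-08-03.
25 days remain in September 2095 after the 5th (30 − 5).
Full months from October 2095 through July 2097 contribute their day counts.
Then 3 days into August 2097.
Total: 25 + 31 + 30 + 31 + 31 + 29 + 31 + 30 + 31 + 30 + 31 + 31 + 30 + 31 + 30 + 31 + 31 + 28 + 31 + 30 + 31 + 30 + 31 + 3 = 698.
The subtraction is earlier − later, so the result is −698 → -698.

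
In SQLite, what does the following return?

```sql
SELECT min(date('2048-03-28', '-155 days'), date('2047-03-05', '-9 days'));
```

2047-02-24

date('2048-03-28', '-155 days') → 2047-10-25.
date('2047-03-05', '-9 days') → 2047-02-24.
Earlier of the two is 2047-02-24.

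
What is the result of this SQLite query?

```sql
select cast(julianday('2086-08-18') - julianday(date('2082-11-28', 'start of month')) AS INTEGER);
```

`start of month` rewinds 2082-11-28 to 2082-11-01.
29 days remain in November 2082 after the 1st (30 − 1).
Full months from December 2082 through July 2086 contribute their day counts.
Then 18 days into August 2086.
Total: 29 + 31 + 31 + 28 + 31 + 30 + 31 + 30 + 31 + 31 + 30 + 31 + 30 + 31 + 31 + 29 + 31 + 30 + 31 + 30 + 31 + 31 + 30 + 31 + 30 + 31 + 31 + 28 + 31 + 30 + 31 + 30 + 31 + 31 + 30 + 31 + 30 + 31 + 31 + 28 + 31 + 30 + 31 + 30 + 31 + 18 = 1386.

1386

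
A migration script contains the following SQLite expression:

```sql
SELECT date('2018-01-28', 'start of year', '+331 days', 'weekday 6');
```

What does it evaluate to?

`start of year` rewinds 2018-01-28 to 2018-01-01.
Applying '+331 days' to 2018-01-01: counting 331 days forward gives 2018-11-28.
`weekday 6` advances to the next Saturday; 2018-11-28 is a Wednesday, so it moves forward to 2018-12-01.

2018-12-01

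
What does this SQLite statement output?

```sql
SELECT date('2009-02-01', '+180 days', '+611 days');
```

Applying '+180 days' to 2009-02-01: counting 180 days forward gives 2009-07-31.
Applying '+611 days' to 2009-07-31: counting 611 days forward gives 2011-04-03.

2011-04-03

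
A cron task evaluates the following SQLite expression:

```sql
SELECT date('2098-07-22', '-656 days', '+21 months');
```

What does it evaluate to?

Applying '-656 days' to 2098-07-22: counting 656 days back gives 2096-10-04.
Adding +21 months to 2096-10-04 gives 2098-07-04.

2098-07-04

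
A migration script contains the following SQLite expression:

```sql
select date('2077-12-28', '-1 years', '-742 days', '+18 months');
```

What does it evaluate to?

Adding -1 year to 2077-12-28 gives 2076-12-28.
Applying '-742 days' to 2076-12-28: counting 742 days back gives 2074-12-17.
Adding +18 months to 2074-12-17 gives 2076-06-17.

2076-06-17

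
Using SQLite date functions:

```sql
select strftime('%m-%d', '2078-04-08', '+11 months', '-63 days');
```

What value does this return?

01-04

First apply '+11 months', '-63 days': 2078-04-08 → 2079-01-04.
`%m-%d` extracts the month-day: 01-04.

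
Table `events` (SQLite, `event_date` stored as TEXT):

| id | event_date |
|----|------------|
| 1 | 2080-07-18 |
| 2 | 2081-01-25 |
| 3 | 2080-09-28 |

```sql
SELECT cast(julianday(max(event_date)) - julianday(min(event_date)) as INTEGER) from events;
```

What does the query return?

191

MIN = 2080-07-18, MAX = 2081-01-25.
13 days remain in July 2080 after the 18th (31 − 18).
August 2080: 31 days.
September 2080: 30 days.
October 2080: 31 days.
November 2080: 30 days.
December 2080: 31 days.
Then 25 days into January 2081.
Total: 13 + 31 + 30 + 31 + 30 + 31 + 25 = 191.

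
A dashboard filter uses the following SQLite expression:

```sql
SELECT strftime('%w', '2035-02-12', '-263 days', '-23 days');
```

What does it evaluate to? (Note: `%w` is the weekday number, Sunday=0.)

First apply '-263 days', '-23 days': 2035-02-12 → 2034-05-02.
2034-05-02 is a Tuesday; with Sunday=0 that is 2.

2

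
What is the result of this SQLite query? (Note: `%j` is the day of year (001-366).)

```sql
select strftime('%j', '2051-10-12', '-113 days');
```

First apply '-113 days': 2051-10-12 → 2051-06-21.
Day-of-year for 2051-06-21: days since 2051-01-01 inclusive = 172, zero-padded to 172.

172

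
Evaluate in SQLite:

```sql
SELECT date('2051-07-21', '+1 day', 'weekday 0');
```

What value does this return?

2051-07-23

Advancing 1 more day within July lands on 2051-07-22.
`weekday 0` advances to the next Sunday; 2051-07-22 is a Saturday, so it moves forward to 2051-07-23.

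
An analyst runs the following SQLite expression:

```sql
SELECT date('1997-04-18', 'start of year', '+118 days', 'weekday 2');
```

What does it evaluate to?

1997-04-29

`start of year` rewinds 1997-04-18 to 1997-01-01.
Applying '+118 days' to 1997-01-01: counting 118 days forward gives 1997-04-29.
`weekday 2` advances to the next Tuesday; 1997-04-29 is already a Tuesday, so it stays at 1997-04-29.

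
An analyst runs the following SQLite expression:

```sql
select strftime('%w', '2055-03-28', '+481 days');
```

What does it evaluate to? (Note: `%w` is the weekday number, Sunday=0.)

First apply '+481 days': 2055-03-28 → 2056-07-21.
2056-07-21 is a Friday; with Sunday=0 that is 5.

5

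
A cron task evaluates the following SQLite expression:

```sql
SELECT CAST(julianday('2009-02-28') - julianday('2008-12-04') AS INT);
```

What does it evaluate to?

27 days remain in December 2008 after the 4th (31 − 4).
January 2009: 31 days.
Then 28 days into February 2009.
Total: 27 + 31 + 28 = 86.

86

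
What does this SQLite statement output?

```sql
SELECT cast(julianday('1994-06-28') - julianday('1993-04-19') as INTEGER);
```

11 days remain in April 1993 after the 19th (30 − 19).
Full months from May 1993 through May 1994 contribute their day counts.
Then 28 days into June 1994.
Total: 11 + 31 + 30 + 31 + 31 + 30 + 31 + 30 + 31 + 31 + 28 + 31 + 30 + 31 + 28 = 435.

435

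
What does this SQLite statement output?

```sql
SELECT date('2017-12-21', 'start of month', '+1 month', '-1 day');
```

`start of month` rewinds 2017-12-21 to 2017-12-01.
Adding +1 month to 2017-12-01 gives 2018-01-01.
Going back 1 day from 2018-01-01 reaches 2017-12-31 (last day of December, 31 days).

2017-12-31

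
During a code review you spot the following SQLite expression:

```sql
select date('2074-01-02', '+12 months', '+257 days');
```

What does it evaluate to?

2075-09-16

Adding +12 months to 2074-01-02 gives 2075-01-02.
Applying '+257 days' to 2075-01-02: counting 257 days forward gives 2075-09-16.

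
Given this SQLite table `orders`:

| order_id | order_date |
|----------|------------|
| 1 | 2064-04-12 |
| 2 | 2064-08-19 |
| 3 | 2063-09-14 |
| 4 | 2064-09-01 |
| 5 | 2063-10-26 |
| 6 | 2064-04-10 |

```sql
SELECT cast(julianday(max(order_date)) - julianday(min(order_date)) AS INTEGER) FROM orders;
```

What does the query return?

MIN = 2063-09-14, MAX = 2064-09-01.
16 days remain in September 2063 after the 14th (30 − 14).
Full months from October 2063 through August 2064 contribute their day counts.
Then 1 day into September 2064.
Total: 16 + 31 + 30 + 31 + 31 + 29 + 31 + 30 + 31 + 30 + 31 + 31 + 1 = 353.

353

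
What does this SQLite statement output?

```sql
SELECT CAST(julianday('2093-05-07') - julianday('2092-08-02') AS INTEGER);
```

278

29 days remain in August 2092 after the 2nd (31 − 2).
Full months from September 2092 through April 2093 contribute their day counts.
Then 7 days into May 2093.
Total: 29 + 30 + 31 + 30 + 31 + 31 + 28 + 31 + 30 + 7 = 278.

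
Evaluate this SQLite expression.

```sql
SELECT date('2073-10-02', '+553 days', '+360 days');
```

Applying '+553 days' to 2073-10-02: counting 553 days forward gives 2075-04-08.
Applying '+360 days' to 2075-04-08: counting 360 days forward gives 2076-04-02.

2076-04-02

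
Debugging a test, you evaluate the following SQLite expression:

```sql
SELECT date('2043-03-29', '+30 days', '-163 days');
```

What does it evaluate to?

March 2043 has 31 days; 2 remain after the 29th, so 3 days reach 2043-04-01.
Advancing 27 more days within April lands on 2043-04-28.
Applying '-163 days' to 2043-04-28: counting 163 days back gives 2042-11-16.

2042-11-16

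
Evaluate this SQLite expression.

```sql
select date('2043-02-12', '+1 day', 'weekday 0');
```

2043-02-15

Advancing 1 more day within February lands on 2043-02-13.
`weekday 0` advances to the next Sunday; 2043-02-13 is a Friday, so it moves forward to 2043-02-15.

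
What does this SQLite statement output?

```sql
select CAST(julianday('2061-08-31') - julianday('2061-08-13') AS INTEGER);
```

18

Both dates are in August 2061: 31 − 13 = 18.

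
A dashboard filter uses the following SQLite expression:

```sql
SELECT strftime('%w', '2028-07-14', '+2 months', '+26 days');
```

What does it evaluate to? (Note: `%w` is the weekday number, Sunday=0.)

First apply '+2 months', '+26 days': 2028-07-14 → 2028-10-10.
2028-10-10 is a Tuesday; with Sunday=0 that is 2.

2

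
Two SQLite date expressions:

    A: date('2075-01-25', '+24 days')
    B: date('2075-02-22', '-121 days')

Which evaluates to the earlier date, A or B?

B

A = 2075-02-18.
B = 2074-10-24.
B is earlier.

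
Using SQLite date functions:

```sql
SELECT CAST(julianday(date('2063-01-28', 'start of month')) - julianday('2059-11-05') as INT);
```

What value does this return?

`start of month` rewinds 2063-01-28 to 2063-01-01.
25 days remain in November 2059 after the 5th (30 − 5).
Full months from December 2059 through December 2062 contribute their day counts.
Then 1 day into January 2063.
Total: 25 + 31 + 31 + 29 + 31 + 30 + 31 + 30 + 31 + 31 + 30 + 31 + 30 + 31 + 31 + 28 + 31 + 30 + 31 + 30 + 31 + 31 + 30 + 31 + 30 + 31 + 31 + 28 + 31 + 30 + 31 + 30 + 31 + 31 + 30 + 31 + 30 + 31 + 1 = 1153.

1153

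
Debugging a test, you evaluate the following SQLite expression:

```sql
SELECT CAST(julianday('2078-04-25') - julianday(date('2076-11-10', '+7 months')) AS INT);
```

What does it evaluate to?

319

Adding +7 months to 2076-11-10 gives 2077-06-10.
20 days remain in June 2077 after the 10th (30 − 10).
Full months from July 2077 through March 2078 contribute their day counts.
Then 25 days into April 2078.
Total: 20 + 31 + 31 + 30 + 31 + 30 + 31 + 31 + 28 + 31 + 25 = 319.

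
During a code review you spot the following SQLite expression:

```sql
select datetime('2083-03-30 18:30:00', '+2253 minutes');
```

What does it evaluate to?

2083-04-01 08:03:00

2253 minutes = 37h 33m; +2253 minutes from 2083-03-30 18:30:00 is 2083-04-01 08:03:00 (crosses midnight).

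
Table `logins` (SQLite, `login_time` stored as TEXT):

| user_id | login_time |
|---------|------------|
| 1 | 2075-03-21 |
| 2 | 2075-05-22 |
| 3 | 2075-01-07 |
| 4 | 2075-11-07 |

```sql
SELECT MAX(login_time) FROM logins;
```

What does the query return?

2075-11-07

MAX over {2075-01-07, 2075-03-21, 2075-05-22, 2075-11-07}.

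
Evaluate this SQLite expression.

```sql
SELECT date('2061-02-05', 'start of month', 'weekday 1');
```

`start of month` rewinds 2061-02-05 to 2061-02-01.
`weekday 1` advances to the next Monday; 2061-02-01 is a Tuesday, so it moves forward to 2061-02-07.

2061-02-07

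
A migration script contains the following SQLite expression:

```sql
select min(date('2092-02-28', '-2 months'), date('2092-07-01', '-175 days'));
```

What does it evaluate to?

date('2092-02-28', '-2 months') → 2091-12-28.
date('2092-07-01', '-175 days') → 2092-01-08.
Earlier of the two is 2091-12-28.

2091-12-28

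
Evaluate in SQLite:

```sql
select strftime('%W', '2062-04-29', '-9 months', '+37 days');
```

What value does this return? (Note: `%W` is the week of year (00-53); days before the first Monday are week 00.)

First apply '-9 months', '+37 days': 2062-04-29 → 2061-09-04.
2061-09-04 is a Sunday. SQLite's %W counts Mondays since the year started; the result is 35.

35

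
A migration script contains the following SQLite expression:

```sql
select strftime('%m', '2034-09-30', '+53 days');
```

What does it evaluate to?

11

First apply '+53 days': 2034-09-30 → 2034-11-22.
`%m` extracts the 2-digit month (01-12): 11.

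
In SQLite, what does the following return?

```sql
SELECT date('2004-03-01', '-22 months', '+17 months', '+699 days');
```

Adding -22 months to 2004-03-01 gives 2002-05-01.
Adding +17 months to 2002-05-01 gives 2003-10-01.
Applying '+699 days' to 2003-10-01: counting 699 days forward gives 2005-08-30.

2005-08-30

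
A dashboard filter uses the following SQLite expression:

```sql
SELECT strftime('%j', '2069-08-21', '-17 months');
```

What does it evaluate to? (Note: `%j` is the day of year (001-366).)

081

First apply '-17 months': 2069-08-21 → 2068-03-21.
Day-of-year for 2068-03-21: days since 2068-01-01 inclusive = 81, zero-padded to 081.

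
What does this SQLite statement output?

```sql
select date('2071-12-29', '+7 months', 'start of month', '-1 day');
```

2072-06-30

Adding +7 months to 2071-12-29 gives 2072-07-29.
`start of month` rewinds 2072-07-29 to 2072-07-01.
Going back 1 day from 2072-07-01 reaches 2072-06-30 (last day of June, 30 days).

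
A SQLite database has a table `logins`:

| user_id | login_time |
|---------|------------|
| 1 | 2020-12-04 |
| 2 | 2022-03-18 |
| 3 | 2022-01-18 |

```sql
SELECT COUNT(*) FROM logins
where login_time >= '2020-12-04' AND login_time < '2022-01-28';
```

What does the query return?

2

Rows in [2020-12-04, 2022-01-28): 2020-12-04, 2022-01-18 → 2 rows.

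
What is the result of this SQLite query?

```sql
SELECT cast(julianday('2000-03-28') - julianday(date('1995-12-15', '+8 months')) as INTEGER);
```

1321

Adding +8 months to 1995-12-15 gives 1996-08-15.
16 days remain in August 1996 after the 15th (31 − 15).
Full months from September 1996 through February 2000 contribute their day counts.
Then 28 days into March 2000.
Total: 16 + 30 + 31 + 30 + 31 + 31 + 28 + 31 + 30 + 31 + 30 + 31 + 31 + 30 + 31 + 30 + 31 + 31 + 28 + 31 + 30 + 31 + 30 + 31 + 31 + 30 + 31 + 30 + 31 + 31 + 28 + 31 + 30 + 31 + 30 + 31 + 31 + 30 + 31 + 30 + 31 + 31 + 29 + 28 = 1321.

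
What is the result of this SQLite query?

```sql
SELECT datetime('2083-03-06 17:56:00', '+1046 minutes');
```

2083-03-07 11:22:00

1046 minutes = 17h 26m; +1046 minutes from 2083-03-06 17:56:00 is 2083-03-07 11:22:00 (crosses midnight).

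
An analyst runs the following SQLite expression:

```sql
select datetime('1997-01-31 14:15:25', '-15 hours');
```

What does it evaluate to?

1997-01-30 23:15:25

-15 hours from 1997-01-31 14:15:25 is 1997-01-30 23:15:25 (crosses midnight).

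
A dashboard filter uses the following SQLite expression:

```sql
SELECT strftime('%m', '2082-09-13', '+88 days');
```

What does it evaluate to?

First apply '+88 days': 2082-09-13 → 2082-12-10.
`%m` extracts the 2-digit month (01-12): 12.

12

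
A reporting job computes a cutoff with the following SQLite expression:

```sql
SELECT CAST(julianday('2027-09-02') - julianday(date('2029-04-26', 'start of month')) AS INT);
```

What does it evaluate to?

`start of month` rewinds 2029-04-26 to 2029-04-01.
28 days remain in September 2027 after the 2nd (30 − 2).
Full months from October 2027 through March 2029 contribute their day counts.
Then 1 day into April 2029.
Total: 28 + 31 + 30 + 31 + 31 + 29 + 31 + 30 + 31 + 30 + 31 + 31 + 30 + 31 + 30 + 31 + 31 + 28 + 31 + 1 = 577.
The subtraction is earlier − later, so the result is −577 → -577.

-577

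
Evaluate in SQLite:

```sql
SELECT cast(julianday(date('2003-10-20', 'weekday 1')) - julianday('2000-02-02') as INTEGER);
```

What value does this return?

`weekday 1` advances to the next Monday; 2003-10-20 is already a Monday, so it stays at 2003-10-20.
27 days remain in February 2000 after the 2nd (29 − 2).
Full months from March 2000 through September 2003 contribute their day counts.
Then 20 days into October 2003.
Total: 27 + 31 + 30 + 31 + 30 + 31 + 31 + 30 + 31 + 30 + 31 + 31 + 28 + 31 + 30 + 31 + 30 + 31 + 31 + 30 + 31 + 30 + 31 + 31 + 28 + 31 + 30 + 31 + 30 + 31 + 31 + 30 + 31 + 30 + 31 + 31 + 28 + 31 + 30 + 31 + 30 + 31 + 31 + 30 + 20 = 1356.

1356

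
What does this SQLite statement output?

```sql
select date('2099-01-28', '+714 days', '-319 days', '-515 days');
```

Applying '+714 days' to 2099-01-28: counting 714 days forward gives 2101-01-12.
Applying '-319 days' to 2101-01-12: counting 319 days back gives 2100-02-27.
Applying '-515 days' to 2100-02-27: counting 515 days back gives 2098-09-30.

2098-09-30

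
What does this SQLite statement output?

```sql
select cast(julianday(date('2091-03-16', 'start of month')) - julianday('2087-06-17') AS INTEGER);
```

1353

`start of month` rewinds 2091-03-16 to 2091-03-01.
13 days remain in June 2087 after the 17th (30 − 17).
Full months from July 2087 through February 2091 contribute their day counts.
Then 1 day into March 2091.
Total: 13 + 31 + 31 + 30 + 31 + 30 + 31 + 31 + 29 + 31 + 30 + 31 + 30 + 31 + 31 + 30 + 31 + 30 + 31 + 31 + 28 + 31 + 30 + 31 + 30 + 31 + 31 + 30 + 31 + 30 + 31 + 31 + 28 + 31 + 30 + 31 + 30 + 31 + 31 + 30 + 31 + 30 + 31 + 31 + 28 + 1 = 1353.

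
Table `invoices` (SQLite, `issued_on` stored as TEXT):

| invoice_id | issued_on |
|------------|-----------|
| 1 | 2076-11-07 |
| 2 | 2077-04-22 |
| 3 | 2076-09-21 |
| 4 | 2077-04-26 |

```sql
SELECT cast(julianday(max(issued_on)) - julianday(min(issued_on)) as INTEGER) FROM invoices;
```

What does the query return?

MIN = 2076-09-21, MAX = 2077-04-26.
9 days remain in September 2076 after the 21st (30 − 21).
Full months from October 2076 through March 2077 contribute their day counts.
Then 26 days into April 2077.
Total: 9 + 31 + 30 + 31 + 31 + 28 + 31 + 26 = 217.

217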